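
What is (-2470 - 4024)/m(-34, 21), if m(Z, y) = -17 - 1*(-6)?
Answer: 6494/11 ≈ 590.36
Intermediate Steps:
m(Z, y) = -11 (m(Z, y) = -17 + 6 = -11)
(-2470 - 4024)/m(-34, 21) = (-2470 - 4024)/(-11) = -6494*(-1/11) = 6494/11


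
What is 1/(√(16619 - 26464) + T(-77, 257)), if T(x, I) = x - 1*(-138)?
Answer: 61/13566 - I*√9845/13566 ≈ 0.0044965 - 0.007314*I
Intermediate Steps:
T(x, I) = 138 + x (T(x, I) = x + 138 = 138 + x)
1/(√(16619 - 26464) + T(-77, 257)) = 1/(√(16619 - 26464) + (138 - 77)) = 1/(√(-9845) + 61) = 1/(I*√9845 + 61) = 1/(61 + I*√9845)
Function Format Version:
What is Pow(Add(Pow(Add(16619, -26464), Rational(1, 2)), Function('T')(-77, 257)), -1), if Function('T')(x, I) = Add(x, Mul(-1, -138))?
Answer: Add(Rational(61, 13566), Mul(Rational(-1, 13566), I, Pow(9845, Rational(1, 2)))) ≈ Add(0.0044965, Mul(-0.0073140, I))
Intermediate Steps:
Function('T')(x, I) = Add(138, x) (Function('T')(x, I) = Add(x, 138) = Add(138, x))
Pow(Add(Pow(Add(16619, -26464), Rational(1, 2)), Function('T')(-77, 257)), -1) = Pow(Add(Pow(Add(16619, -26464), Rational(1, 2)), Add(138, -77)), -1) = Pow(Add(Pow(-9845, Rational(1, 2)), 61), -1) = Pow(Add(Mul(I, Pow(9845, Rational(1, 2))), 61), -1) = Pow(Add(61, Mul(I, Pow(9845, Rational(1, 2)))), -1)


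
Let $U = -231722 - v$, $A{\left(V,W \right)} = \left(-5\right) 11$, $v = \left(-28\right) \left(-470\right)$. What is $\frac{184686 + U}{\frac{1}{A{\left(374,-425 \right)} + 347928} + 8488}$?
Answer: $- \frac{20940563108}{2952746025} \approx -7.0919$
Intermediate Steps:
$v = 13160$
$A{\left(V,W \right)} = -55$
$U = -244882$ ($U = -231722 - 13160 = -244882$)
$\frac{184686 + U}{\frac{1}{A{\left(374,-425 \right)} + 347928} + 8488} = \frac{184686 - 244882}{\frac{1}{-55 + 347928} + 8488} = - \frac{60196}{\frac{1}{347873} + 8488} = - \frac{60196}{\frac{2952746025}{347873}} = \left(-60196\right) \frac{347873}{2952746025} = - \frac{20940563108}{2952746025}$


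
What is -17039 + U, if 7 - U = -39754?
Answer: 22722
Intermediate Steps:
U = 39761 (U = 7 - 1*(-39754) = 7 + 39754 = 39761)
-17039 + U = -17039 + 39761 = 22722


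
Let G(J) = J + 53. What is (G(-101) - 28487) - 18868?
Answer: -47403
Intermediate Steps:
G(J) = 53 + J
(G(-101) - 28487) - 18868 = ((53 - 101) - 28487) - 18868 = (-48 - 28487) - 18868 = -28535 - 18868 = -47403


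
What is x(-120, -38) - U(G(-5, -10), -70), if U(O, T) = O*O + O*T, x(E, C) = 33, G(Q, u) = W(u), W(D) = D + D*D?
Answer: -1767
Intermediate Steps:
W(D) = D + D**2
G(Q, u) = u*(1 + u)
U(O, T) = O**2 + O*T
x(-120, -38) - U(G(-5, -10), -70) = 33 - (-10*(1 - 10))*(-10*(1 - 10) - 70) = 33 - (-10*(-9))*(-10*(-9) - 70) = 33 - 90*(90 - 70) = 33 - 90*20 = 33 - 1*1800 = 33 - 1800 = -1767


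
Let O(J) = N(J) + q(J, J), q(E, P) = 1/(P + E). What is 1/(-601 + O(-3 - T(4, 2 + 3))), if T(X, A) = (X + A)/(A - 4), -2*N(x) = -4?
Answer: -24/14377 ≈ -0.0016693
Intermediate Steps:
N(x) = 2 (N(x) = -½*(-4) = 2)
q(E, P) = 1/(E + P)
T(X, A) = (A + X)/(-4 + A)
O(J) = 2 + 1/(2*J) (O(J) = 2 + 1/(J + J) = 2 + 1/(2*J))
1/(-601 + O(-3 - T(4, 2 + 3))) = 1/(-601 + (2 + 1/(2*(-3 - ((2 + 3) + 4)/(-4 + (2 + 3)))))) = 1/(-601 + (2 + 1/(2*(-3 - (5 + 4)/(-4 + 5))))) = 1/(-601 + (2 + 1/(2*(-3 - 9/1)))) = 1/(-601 + (2 + 1/(2*(-3 - 9)))) = 1/(-601 + (2 + (½)/(-12))) = 1/(-601 + (2 + (½)*(-1/12))) = 1/(-601 + (2 - 1/24)) = 1/(-601 + 47/24) = 1/(-14377/24) = -24/14377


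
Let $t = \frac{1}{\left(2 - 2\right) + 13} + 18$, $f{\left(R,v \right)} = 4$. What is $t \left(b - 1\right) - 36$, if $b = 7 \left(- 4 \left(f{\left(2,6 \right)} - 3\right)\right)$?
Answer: $- \frac{7283}{13} \approx -560.23$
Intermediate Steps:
$b = -28$ ($b = 7 \left(- 4 \left(4 - 3\right)\right) = 7 \left(\left(-4\right) 1\right) = 7 \left(-4\right) = -28$)
$t = \frac{235}{13}$ ($t = \frac{1}{\left(2 - 2\right) + 13} + 18 = \frac{1}{0 + 13} + 18 = \frac{1}{13} + 18 = \frac{235}{13} \approx 18.077$)
$t \left(b - 1\right) - 36 = \frac{235 \left(-28 - 1\right)}{13} - 36 = \frac{235}{13} \left(-29\right) - 36 = - \frac{6815}{13} - 36 = - \frac{7283}{13}$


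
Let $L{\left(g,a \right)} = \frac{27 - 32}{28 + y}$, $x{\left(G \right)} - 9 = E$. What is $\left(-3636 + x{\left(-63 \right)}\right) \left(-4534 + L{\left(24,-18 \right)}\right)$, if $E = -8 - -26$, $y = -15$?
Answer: $\frac{212739723}{13} \approx 1.6365 \cdot 10^{7}$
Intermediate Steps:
$E = 18$ ($E = -8 + 26 = 18$)
$x{\left(G \right)} = 27$ ($x{\left(G \right)} = 9 + 18 = 27$)
$L{\left(g,a \right)} = - \frac{5}{13}$ ($L{\left(g,a \right)} = \frac{27 - 32}{28 - 15} = - \frac{5}{13}$)
$\left(-3636 + x{\left(-63 \right)}\right) \left(-4534 + L{\left(24,-18 \right)}\right) = \left(-3636 + 27\right) \left(-4534 - \frac{5}{13}\right) = \left(-3609\right) \left(- \frac{58947}{13}\right) = \frac{212739723}{13}$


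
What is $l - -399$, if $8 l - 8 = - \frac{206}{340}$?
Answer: $\frac{543897}{1360} \approx 399.92$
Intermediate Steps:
$l = \frac{1257}{1360}$ ($l = 1 + \frac{\left(-206\right) \frac{1}{340}}{8} = 1 + \frac{1}{8} \left(- \frac{103}{170}\right) = 1 - \frac{103}{1360} = \frac{1257}{1360} \approx 0.92426$)
$l - -399 = \frac{1257}{1360} - -399 = \frac{1257}{1360} + 399 = \frac{543897}{1360}$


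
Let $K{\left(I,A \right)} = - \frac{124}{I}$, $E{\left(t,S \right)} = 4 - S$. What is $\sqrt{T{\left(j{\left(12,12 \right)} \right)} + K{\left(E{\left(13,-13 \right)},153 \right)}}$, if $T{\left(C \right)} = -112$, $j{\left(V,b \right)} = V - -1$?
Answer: $\frac{26 i \sqrt{51}}{17} \approx 10.922 i$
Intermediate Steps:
$j{\left(V,b \right)} = 1 + V$ ($j{\left(V,b \right)} = V + 1 = 1 + V$)
$\sqrt{T{\left(j{\left(12,12 \right)} \right)} + K{\left(E{\left(13,-13 \right)},153 \right)}} = \sqrt{-112 - \frac{124}{4 - -13}} = \sqrt{-112 - \frac{124}{4 + 13}} = \sqrt{-112 - \frac{124}{17}} = \sqrt{- \frac{2028}{17}} = \frac{26 i \sqrt{51}}{17}$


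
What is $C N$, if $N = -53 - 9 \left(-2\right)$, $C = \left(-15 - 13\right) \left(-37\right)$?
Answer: $-36260$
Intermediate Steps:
$C = 1036$ ($C = \left(-28\right) \left(-37\right) = 1036$)
$N = -35$ ($N = -53 - -18 = -53 + 18 = -35$)
$C N = 1036 \left(-35\right) = -36260$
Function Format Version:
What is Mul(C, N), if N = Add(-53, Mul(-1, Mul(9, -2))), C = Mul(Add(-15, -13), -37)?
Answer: -36260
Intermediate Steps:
C = 1036 (C = Mul(-28, -37) = 1036)
N = -35 (N = Add(-53, Mul(-1, -18)) = Add(-53, 18) = -35)
Mul(C, N) = Mul(1036, -35) = -36260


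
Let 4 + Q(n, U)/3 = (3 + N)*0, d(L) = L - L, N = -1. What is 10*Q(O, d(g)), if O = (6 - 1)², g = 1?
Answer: -120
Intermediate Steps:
d(L) = 0
O = 25 (O = 5² = 25)
Q(n, U) = -12 (Q(n, U) = -12 + 3*((3 - 1)*0) = -12 + 3*(2*0) = -12 + 3*0 = -12 + 0 = -12)
10*Q(O, d(g)) = 10*(-12) = -120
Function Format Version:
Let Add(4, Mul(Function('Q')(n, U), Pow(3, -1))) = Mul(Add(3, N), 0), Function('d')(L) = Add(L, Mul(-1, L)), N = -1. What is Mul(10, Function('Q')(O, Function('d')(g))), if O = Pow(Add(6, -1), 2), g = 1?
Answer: -120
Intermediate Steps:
Function('d')(L) = 0
O = 25 (O = Pow(5, 2) = 25)
Function('Q')(n, U) = -12 (Function('Q')(n, U) = Add(-12, Mul(3, Mul(Add(3, -1), 0))) = Add(-12, Mul(3, Mul(2, 0))) = Add(-12, Mul(3, 0)) = Add(-12, 0) = -12)
Mul(10, Function('Q')(O, Function('d')(g))) = Mul(10, -12) = -120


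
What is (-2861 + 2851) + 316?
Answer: 306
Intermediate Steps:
(-2861 + 2851) + 316 = -10 + 316 = 306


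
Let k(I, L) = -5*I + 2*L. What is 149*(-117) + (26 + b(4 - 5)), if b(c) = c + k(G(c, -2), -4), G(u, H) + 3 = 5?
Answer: -17426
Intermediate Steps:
G(u, H) = 2 (G(u, H) = -3 + 5 = 2)
b(c) = -18 + c (b(c) = c + (-5*2 + 2*(-4)) = c + (-10 - 8) = c - 18 = -18 + c)
149*(-117) + (26 + b(4 - 5)) = 149*(-117) + (26 + (-18 + (4 - 5))) = -17433 + (26 + (-18 - 1)) = -17433 + (26 - 19) = -17433 + 7 = -17426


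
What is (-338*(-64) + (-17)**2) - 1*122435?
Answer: -100514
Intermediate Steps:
(-338*(-64) + (-17)**2) - 1*122435 = (21632 + 289) - 122435 = 21921 - 122435 = -100514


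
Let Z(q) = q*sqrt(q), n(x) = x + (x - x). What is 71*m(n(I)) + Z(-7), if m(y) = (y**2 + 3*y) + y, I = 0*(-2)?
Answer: -7*I*sqrt(7) ≈ -18.52*I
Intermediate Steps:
I = 0
n(x) = x (n(x) = x + 0 = x)
m(y) = y**2 + 4*y
Z(q) = q**(3/2)
71*m(n(I)) + Z(-7) = 71*(0*(4 + 0)) + (-7)**(3/2) = 71*(0*4) - 7*I*sqrt(7) = 71*0 - 7*I*sqrt(7) = 0 - 7*I*sqrt(7) = -7*I*sqrt(7)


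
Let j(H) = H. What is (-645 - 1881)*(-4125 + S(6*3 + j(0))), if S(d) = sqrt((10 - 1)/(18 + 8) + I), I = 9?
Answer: 10419750 - 11367*sqrt(78)/13 ≈ 1.0412e+7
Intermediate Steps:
S(d) = 9*sqrt(78)/26 (S(d) = sqrt((10 - 1)/(18 + 8) + 9) = sqrt(9/26 + 9) = sqrt(243/26) = 9*sqrt(78)/26)
(-645 - 1881)*(-4125 + S(6*3 + j(0))) = (-645 - 1881)*(-4125 + 9*sqrt(78)/26) = -2526*(-4125 + 9*sqrt(78)/26) = 10419750 - 11367*sqrt(78)/13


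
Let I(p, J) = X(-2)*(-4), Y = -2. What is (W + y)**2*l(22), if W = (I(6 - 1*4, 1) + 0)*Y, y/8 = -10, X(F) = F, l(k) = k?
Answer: 202752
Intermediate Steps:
y = -80 (y = 8*(-10) = -80)
I(p, J) = 8 (I(p, J) = -2*(-4) = 8)
W = -16 (W = (8 + 0)*(-2) = 8*(-2) = -16)
(W + y)**2*l(22) = (-16 - 80)**2*22 = (-96)**2*22 = 9216*22 = 202752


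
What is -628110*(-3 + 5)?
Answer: -1256220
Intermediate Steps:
-628110*(-3 + 5) = -628110*2 = -1256220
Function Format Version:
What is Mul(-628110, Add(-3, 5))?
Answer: -1256220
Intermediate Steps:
Mul(-628110, Add(-3, 5)) = Mul(-628110, 2) = -1256220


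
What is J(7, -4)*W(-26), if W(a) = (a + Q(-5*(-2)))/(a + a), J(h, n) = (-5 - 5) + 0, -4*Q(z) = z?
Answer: -285/52 ≈ -5.4808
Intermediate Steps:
Q(z) = -z/4
J(h, n) = -10 (J(h, n) = -10 + 0 = -10)
W(a) = (-5/2 + a)/(2*a) (W(a) = (a - (-5)*(-2)/4)/(a + a) = (a - ¼*10)/((2*a)) = (1/(2*a))*(a - 5/2) = (1/(2*a))*(-5/2 + a) = (-5/2 + a)/(2*a))
J(7, -4)*W(-26) = -5*(-5 + 2*(-26))/(2*(-26)) = -5*(-1)*(-5 - 52)/(2*26) = -5*(-1)*(-57)/(2*26) = -10*57/104 = -285/52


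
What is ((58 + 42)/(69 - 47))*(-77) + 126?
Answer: -224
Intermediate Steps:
((58 + 42)/(69 - 47))*(-77) + 126 = (100/22)*(-77) + 126 = (100*(1/22))*(-77) + 126 = (50/11)*(-77) + 126 = -350 + 126 = -224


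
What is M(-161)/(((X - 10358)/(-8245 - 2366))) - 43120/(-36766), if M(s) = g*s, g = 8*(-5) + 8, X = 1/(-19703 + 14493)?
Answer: 5237002437287320/992041922323 ≈ 5279.0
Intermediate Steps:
X = -1/5210 (X = 1/(-5210) = -1/5210 ≈ -0.00019194)
g = -32 (g = -40 + 8 = -32)
M(s) = -32*s
M(-161)/(((X - 10358)/(-8245 - 2366))) - 43120/(-36766) = (-32*(-161))/(((-1/5210 - 10358)/(-8245 - 2366))) - 43120/(-36766) = 5152/((-53965181/5210/(-10611))) - 43120*(-1/36766) = 5152/((-53965181/5210*(-1/10611))) + 21560/18383 = 5152/(53965181/55283310) + 21560/18383 = 5152*(55283310/53965181) + 21560/18383 = 284819613120/53965181 + 21560/18383 = 5237002437287320/992041922323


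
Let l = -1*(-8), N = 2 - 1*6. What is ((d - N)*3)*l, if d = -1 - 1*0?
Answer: 72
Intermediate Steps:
N = -4 (N = 2 - 6 = -4)
d = -1 (d = -1 + 0 = -1)
l = 8
((d - N)*3)*l = ((-1 - 1*(-4))*3)*8 = ((-1 + 4)*3)*8 = (3*3)*8 = 9*8 = 72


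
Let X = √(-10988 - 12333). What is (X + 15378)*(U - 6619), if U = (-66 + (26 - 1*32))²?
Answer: -22067430 - 1435*I*√23321 ≈ -2.2067e+7 - 2.1914e+5*I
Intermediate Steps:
X = I*√23321 (X = √(-23321) = I*√23321 ≈ 152.71*I)
U = 5184 (U = (-66 + (26 - 32))² = (-66 - 6)² = (-72)² = 5184)
(X + 15378)*(U - 6619) = (I*√23321 + 15378)*(5184 - 6619) = (15378 + I*√23321)*(-1435) = -22067430 - 1435*I*√23321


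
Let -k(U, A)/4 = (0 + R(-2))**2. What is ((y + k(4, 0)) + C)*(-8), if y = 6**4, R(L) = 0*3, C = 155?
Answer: -11608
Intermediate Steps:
R(L) = 0
y = 1296
k(U, A) = 0 (k(U, A) = -4*(0 + 0)**2 = -4*0**2 = -4*0 = 0)
((y + k(4, 0)) + C)*(-8) = ((1296 + 0) + 155)*(-8) = (1296 + 155)*(-8) = 1451*(-8) = -11608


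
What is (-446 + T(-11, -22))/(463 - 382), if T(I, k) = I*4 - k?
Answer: -52/9 ≈ -5.7778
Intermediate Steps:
T(I, k) = -k + 4*I (T(I, k) = 4*I - k = -k + 4*I)
(-446 + T(-11, -22))/(463 - 382) = (-446 + (-1*(-22) + 4*(-11)))/(463 - 382) = (-446 + (22 - 44))/81 = (-446 - 22)*(1/81) = -468*1/81 = -52/9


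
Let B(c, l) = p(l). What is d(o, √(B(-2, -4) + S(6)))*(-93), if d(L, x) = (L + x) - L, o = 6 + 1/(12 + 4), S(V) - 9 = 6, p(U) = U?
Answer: -93*√11 ≈ -308.45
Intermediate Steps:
B(c, l) = l
S(V) = 15 (S(V) = 9 + 6 = 15)
o = 97/16 (o = 6 + 1/16 = 97/16 ≈ 6.0625)
d(L, x) = x
d(o, √(B(-2, -4) + S(6)))*(-93) = √(-4 + 15)*(-93) = √11*(-93) = -93*√11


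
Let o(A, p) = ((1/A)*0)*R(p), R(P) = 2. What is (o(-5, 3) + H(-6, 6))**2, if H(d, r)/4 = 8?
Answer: 1024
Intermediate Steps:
H(d, r) = 32 (H(d, r) = 4*8 = 32)
o(A, p) = 0 (o(A, p) = ((1/A)*0)*2 = (0/A)*2 = 0*2 = 0)
(o(-5, 3) + H(-6, 6))**2 = (0 + 32)**2 = 32**2 = 1024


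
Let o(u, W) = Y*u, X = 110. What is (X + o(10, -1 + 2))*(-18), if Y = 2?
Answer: -2340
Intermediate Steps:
o(u, W) = 2*u
(X + o(10, -1 + 2))*(-18) = (110 + 2*10)*(-18) = (110 + 20)*(-18) = 130*(-18) = -2340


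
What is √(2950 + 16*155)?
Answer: √5430 ≈ 73.688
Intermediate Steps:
√(2950 + 16*155) = √(2950 + 2480) = √5430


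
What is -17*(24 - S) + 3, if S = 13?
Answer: -184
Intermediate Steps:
-17*(24 - S) + 3 = -17*(24 - 1*13) + 3 = -17*(24 - 13) + 3 = -17*11 + 3 = -187 + 3 = -184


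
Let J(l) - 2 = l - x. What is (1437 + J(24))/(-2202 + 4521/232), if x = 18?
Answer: -335240/506343 ≈ -0.66208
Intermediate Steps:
J(l) = -16 + l (J(l) = 2 + (l - 1*18) = 2 + (l - 18) = 2 + (-18 + l) = -16 + l)
(1437 + J(24))/(-2202 + 4521/232) = (1437 + (-16 + 24))/(-2202 + 4521/232) = (1437 + 8)/(-2202 + 4521*(1/232)) = 1445/(-2202 + 4521/232) = 1445/(-506343/232) = 1445*(-232/506343) = -335240/506343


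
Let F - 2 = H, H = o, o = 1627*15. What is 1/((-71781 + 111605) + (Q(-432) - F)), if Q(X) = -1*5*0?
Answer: 1/15417 ≈ 6.4863e-5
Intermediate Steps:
o = 24405
Q(X) = 0 (Q(X) = -5*0 = 0)
H = 24405
F = 24407 (F = 2 + 24405 = 24407)
1/((-71781 + 111605) + (Q(-432) - F)) = 1/((-71781 + 111605) + (0 - 1*24407)) = 1/(39824 + (0 - 24407)) = 1/(39824 - 24407) = 1/15417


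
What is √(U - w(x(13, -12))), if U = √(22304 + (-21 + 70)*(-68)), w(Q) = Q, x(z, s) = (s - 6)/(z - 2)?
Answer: √(198 + 726*√527)/11 ≈ 11.806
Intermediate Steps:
x(z, s) = (-6 + s)/(-2 + z)
U = 6*√527 (U = √(22304 + 49*(-68)) = √(22304 - 3332) = √18972 = 6*√527 ≈ 137.74)
√(U - w(x(13, -12))) = √(6*√527 - (-6 - 12)/(-2 + 13)) = √(6*√527 - (-18)/11) = √(6*√527 - 1*(-18/11)) = √(6*√527 + 18/11) = √(18/11 + 6*√527)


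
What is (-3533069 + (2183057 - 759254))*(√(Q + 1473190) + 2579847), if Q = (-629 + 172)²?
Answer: -5441583562302 - 2109266*√1682039 ≈ -5.4443e+12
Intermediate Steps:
Q = 208849 (Q = (-457)² = 208849)
(-3533069 + (2183057 - 759254))*(√(Q + 1473190) + 2579847) = (-3533069 + (2183057 - 759254))*(√(208849 + 1473190) + 2579847) = (-3533069 + 1423803)*(√1682039 + 2579847) = -2109266*(2579847 + √1682039) = -5441583562302 - 2109266*√1682039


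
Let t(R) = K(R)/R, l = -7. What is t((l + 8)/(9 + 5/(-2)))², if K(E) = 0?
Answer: 0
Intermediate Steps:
t(R) = 0 (t(R) = 0/R = 0)
t((l + 8)/(9 + 5/(-2)))² = 0² = 0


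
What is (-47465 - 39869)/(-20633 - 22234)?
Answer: 87334/42867 ≈ 2.0373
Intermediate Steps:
(-47465 - 39869)/(-20633 - 22234) = -87334/(-42867) = -87334*(-1/42867) = 87334/42867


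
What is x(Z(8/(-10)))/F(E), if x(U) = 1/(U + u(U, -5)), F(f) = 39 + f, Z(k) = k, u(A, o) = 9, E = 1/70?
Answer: 350/111971 ≈ 0.0031258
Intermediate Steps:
E = 1/70 ≈ 0.014286
x(U) = 1/(9 + U) (x(U) = 1/(U + 9) = 1/(9 + U))
x(Z(8/(-10)))/F(E) = 1/((9 + 8/(-10))*(39 + 1/70)) = 1/((9 + 8*(-1/10))*(2731/70)) = (70/2731)/(9 - 4/5) = (70/2731)/(41/5) = (5/41)*(70/2731) = 350/111971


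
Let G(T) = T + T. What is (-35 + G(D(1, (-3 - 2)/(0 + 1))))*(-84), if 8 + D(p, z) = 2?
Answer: 3948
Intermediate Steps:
D(p, z) = -6 (D(p, z) = -8 + 2 = -6)
G(T) = 2*T
(-35 + G(D(1, (-3 - 2)/(0 + 1))))*(-84) = (-35 + 2*(-6))*(-84) = (-35 - 12)*(-84) = -47*(-84) = 3948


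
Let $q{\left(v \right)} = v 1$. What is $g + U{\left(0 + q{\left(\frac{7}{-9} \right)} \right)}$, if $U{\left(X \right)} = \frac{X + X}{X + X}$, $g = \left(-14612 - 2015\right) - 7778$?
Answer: $-24404$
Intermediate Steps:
$q{\left(v \right)} = v$
$g = -24405$ ($g = -16627 - 7778 = -24405$)
$U{\left(X \right)} = 1$ ($U{\left(X \right)} = \frac{2 X}{2 X} = 2 X \frac{1}{2 X} = 1$)
$g + U{\left(0 + q{\left(\frac{7}{-9} \right)} \right)} = -24405 + 1 = -24404$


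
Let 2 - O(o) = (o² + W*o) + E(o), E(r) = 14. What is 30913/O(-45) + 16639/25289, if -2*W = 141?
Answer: -1390155973/263486091 ≈ -5.2760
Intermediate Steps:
W = -141/2 (W = -½*141 = -141/2 ≈ -70.500)
O(o) = -12 - o² + 141*o/2 (O(o) = 2 - ((o² - 141*o/2) + 14) = 2 - (14 + o² - 141*o/2) = 2 + (-14 - o² + 141*o/2) = -12 - o² + 141*o/2)
30913/O(-45) + 16639/25289 = 30913/(-12 - 1*(-45)² + (141/2)*(-45)) + 16639/25289 = 30913/(-12 - 1*2025 - 6345/2) + 16639*(1/25289) = 30913/(-12 - 2025 - 6345/2) + 16639/25289 = 30913/(-10419/2) + 16639/25289 = 30913*(-2/10419) + 16639/25289 = -61826/10419 + 16639/25289 = -1390155973/263486091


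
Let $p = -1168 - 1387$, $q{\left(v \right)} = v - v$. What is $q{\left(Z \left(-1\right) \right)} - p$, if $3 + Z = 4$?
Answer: $2555$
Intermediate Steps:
$Z = 1$ ($Z = -3 + 4 = 1$)
$q{\left(v \right)} = 0$
$p = -2555$ ($p = -1168 - 1387 = -2555$)
$q{\left(Z \left(-1\right) \right)} - p = 0 - -2555 = 0 + 2555 = 2555$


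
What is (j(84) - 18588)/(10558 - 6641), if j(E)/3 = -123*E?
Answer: -49584/3917 ≈ -12.659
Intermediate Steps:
j(E) = -369*E (j(E) = 3*(-123*E) = -369*E)
(j(84) - 18588)/(10558 - 6641) = (-369*84 - 18588)/(10558 - 6641) = (-30996 - 18588)/3917 = -49584*1/3917 = -49584/3917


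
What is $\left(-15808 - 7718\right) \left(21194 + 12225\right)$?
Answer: $-786215394$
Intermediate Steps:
$\left(-15808 - 7718\right) \left(21194 + 12225\right) = \left(-23526\right) 33419 = -786215394$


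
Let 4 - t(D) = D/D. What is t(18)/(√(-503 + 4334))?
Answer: √3831/1277 ≈ 0.048469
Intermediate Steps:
t(D) = 3 (t(D) = 4 - D/D = 4 - 1*1 = 4 - 1 = 3)
t(18)/(√(-503 + 4334)) = 3/(√(-503 + 4334)) = 3/(√3831) = 3*(√3831/3831) = √3831/1277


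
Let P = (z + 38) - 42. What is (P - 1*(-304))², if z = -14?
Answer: 81796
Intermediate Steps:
P = -18 (P = (-14 + 38) - 42 = 24 - 42 = -18)
(P - 1*(-304))² = (-18 - 1*(-304))² = (-18 + 304)² = 286² = 81796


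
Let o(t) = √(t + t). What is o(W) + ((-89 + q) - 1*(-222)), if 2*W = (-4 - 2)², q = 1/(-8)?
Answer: 1111/8 ≈ 138.88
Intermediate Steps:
q = -⅛ ≈ -0.12500
W = 18 (W = (-4 - 2)²/2 = (½)*(-6)² = (½)*36 = 18)
o(t) = √2*√t (o(t) = √(2*t) = √2*√t)
o(W) + ((-89 + q) - 1*(-222)) = √2*√18 + ((-89 - ⅛) - 1*(-222)) = √2*(3*√2) + (-713/8 + 222) = 6 + 1063/8 = 1111/8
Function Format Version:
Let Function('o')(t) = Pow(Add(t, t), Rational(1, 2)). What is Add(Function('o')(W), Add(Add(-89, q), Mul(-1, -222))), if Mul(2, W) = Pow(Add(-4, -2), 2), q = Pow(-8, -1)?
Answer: Rational(1111, 8) ≈ 138.88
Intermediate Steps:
q = Rational(-1, 8) ≈ -0.12500
W = 18 (W = Mul(Rational(1, 2), Pow(Add(-4, -2), 2)) = Mul(Rational(1, 2), Pow(-6, 2)) = Mul(Rational(1, 2), 36) = 18)
Function('o')(t) = Mul(Pow(2, Rational(1, 2)), Pow(t, Rational(1, 2))) (Function('o')(t) = Pow(Mul(2, t), Rational(1, 2)) = Mul(Pow(2, Rational(1, 2)), Pow(t, Rational(1, 2))))
Add(Function('o')(W), Add(Add(-89, q), Mul(-1, -222))) = Add(Mul(Pow(2, Rational(1, 2)), Pow(18, Rational(1, 2))), Add(Add(-89, Rational(-1, 8)), Mul(-1, -222))) = Add(Mul(Pow(2, Rational(1, 2)), Mul(3, Pow(2, Rational(1, 2)))), Add(Rational(-713, 8), 222)) = Add(6, Rational(1063, 8)) = Rational(1111, 8)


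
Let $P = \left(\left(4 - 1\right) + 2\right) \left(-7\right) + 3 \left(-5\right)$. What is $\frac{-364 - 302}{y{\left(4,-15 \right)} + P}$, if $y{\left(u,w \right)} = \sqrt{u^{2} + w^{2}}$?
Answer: $\frac{3700}{251} + \frac{74 \sqrt{241}}{251} \approx 19.318$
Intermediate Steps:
$P = -50$ ($P = \left(3 + 2\right) \left(-7\right) - 15 = 5 \left(-7\right) - 15 = -35 - 15 = -50$)
$\frac{-364 - 302}{y{\left(4,-15 \right)} + P} = \frac{-364 - 302}{\sqrt{4^{2} + \left(-15\right)^{2}} - 50} = - \frac{666}{\sqrt{16 + 225} - 50} = - \frac{666}{\sqrt{241} - 50} = - \frac{666}{-50 + \sqrt{241}}$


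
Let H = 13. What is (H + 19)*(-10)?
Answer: -320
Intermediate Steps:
(H + 19)*(-10) = (13 + 19)*(-10) = 32*(-10) = -320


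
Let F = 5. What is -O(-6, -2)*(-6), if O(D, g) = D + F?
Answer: -6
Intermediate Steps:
O(D, g) = 5 + D (O(D, g) = D + 5 = 5 + D)
-O(-6, -2)*(-6) = -(5 - 6)*(-6) = -(-1)*(-6) = -1*6 = -6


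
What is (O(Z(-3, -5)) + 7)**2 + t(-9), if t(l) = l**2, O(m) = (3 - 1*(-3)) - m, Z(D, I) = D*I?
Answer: 85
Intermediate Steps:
O(m) = 6 - m (O(m) = (3 + 3) - m = 6 - m)
(O(Z(-3, -5)) + 7)**2 + t(-9) = ((6 - (-3)*(-5)) + 7)**2 + (-9)**2 = ((6 - 1*15) + 7)**2 + 81 = ((6 - 15) + 7)**2 + 81 = (-9 + 7)**2 + 81 = (-2)**2 + 81 = 4 + 81 = 85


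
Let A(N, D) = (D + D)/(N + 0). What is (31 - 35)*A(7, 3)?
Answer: -24/7 ≈ -3.4286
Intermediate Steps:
A(N, D) = 2*D/N (A(N, D) = (2*D)/N = 2*D/N)
(31 - 35)*A(7, 3) = (31 - 35)*(2*3/7) = -8*3/7 = -4*6/7 = -24/7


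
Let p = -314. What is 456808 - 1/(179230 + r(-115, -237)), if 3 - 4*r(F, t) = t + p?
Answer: 163873931494/358737 ≈ 4.5681e+5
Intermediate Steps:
r(F, t) = 317/4 - t/4 (r(F, t) = ¾ - (t - 314)/4 = ¾ - (-314 + t)/4 = ¾ + (157/2 - t/4) = 317/4 - t/4)
456808 - 1/(179230 + r(-115, -237)) = 456808 - 1/(179230 + (317/4 - ¼*(-237))) = 456808 - 1/(179230 + (317/4 + 237/4)) = 456808 - 1/(179230 + 277/2) = 456808 - 1/358737/2 = 456808 - 1*2/358737 = 456808 - 2/358737 = 163873931494/358737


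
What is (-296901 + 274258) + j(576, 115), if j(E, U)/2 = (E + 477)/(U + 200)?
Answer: -792271/35 ≈ -22636.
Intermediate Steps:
j(E, U) = 2*(477 + E)/(200 + U) (j(E, U) = 2*((E + 477)/(U + 200)) = 2*((477 + E)/(200 + U)) = 2*(477 + E)/(200 + U))
(-296901 + 274258) + j(576, 115) = (-296901 + 274258) + 2*(477 + 576)/(200 + 115) = -22643 + 2*1053/315 = -22643 + 2*(1/315)*1053 = -22643 + 234/35 = -792271/35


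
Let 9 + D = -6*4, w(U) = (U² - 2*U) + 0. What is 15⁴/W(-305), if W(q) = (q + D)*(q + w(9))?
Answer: 50625/81796 ≈ 0.61892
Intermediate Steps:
w(U) = U² - 2*U
D = -33 (D = -9 - 6*4 = -9 - 24 = -33)
W(q) = (-33 + q)*(63 + q) (W(q) = (q - 33)*(q + 9*(-2 + 9)) = (-33 + q)*(q + 9*7) = (-33 + q)*(q + 63) = (-33 + q)*(63 + q))
15⁴/W(-305) = 15⁴/(-2079 + (-305)² + 30*(-305)) = 50625/(-2079 + 93025 - 9150) = 50625/81796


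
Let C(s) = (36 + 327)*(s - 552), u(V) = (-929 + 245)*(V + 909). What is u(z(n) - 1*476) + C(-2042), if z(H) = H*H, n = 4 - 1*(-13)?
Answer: -1435470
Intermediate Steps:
n = 17 (n = 4 + 13 = 17)
z(H) = H²
u(V) = -621756 - 684*V (u(V) = -684*(909 + V) = -621756 - 684*V)
C(s) = -200376 + 363*s (C(s) = 363*(-552 + s) = -200376 + 363*s)
u(z(n) - 1*476) + C(-2042) = (-621756 - 684*(17² - 1*476)) + (-200376 + 363*(-2042)) = (-621756 - 684*(289 - 476)) + (-200376 - 741246) = (-621756 - 684*(-187)) - 941622 = (-621756 + 127908) - 941622 = -493848 - 941622 = -1435470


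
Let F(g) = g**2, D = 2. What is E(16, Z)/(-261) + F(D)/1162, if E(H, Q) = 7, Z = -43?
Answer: -3545/151641 ≈ -0.023378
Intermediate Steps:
E(16, Z)/(-261) + F(D)/1162 = 7/(-261) + 2**2/1162 = 7*(-1/261) + 4*(1/1162) = -7/261 + 2/581 = -3545/151641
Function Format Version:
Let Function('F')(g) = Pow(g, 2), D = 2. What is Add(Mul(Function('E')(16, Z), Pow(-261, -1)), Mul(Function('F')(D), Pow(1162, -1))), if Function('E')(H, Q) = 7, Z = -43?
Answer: Rational(-3545, 151641) ≈ -0.023378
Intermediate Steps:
Add(Mul(Function('E')(16, Z), Pow(-261, -1)), Mul(Function('F')(D), Pow(1162, -1))) = Add(Mul(7, Pow(-261, -1)), Mul(Pow(2, 2), Pow(1162, -1))) = Add(Mul(7, Rational(-1, 261)), Mul(4, Rational(1, 1162))) = Add(Rational(-7, 261), Rational(2, 581)) = Rational(-3545, 151641)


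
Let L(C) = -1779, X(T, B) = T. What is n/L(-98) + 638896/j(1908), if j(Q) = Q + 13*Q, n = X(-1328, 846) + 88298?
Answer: -49439444/1980027 ≈ -24.969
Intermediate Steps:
n = 86970 (n = -1328 + 88298 = 86970)
j(Q) = 14*Q
n/L(-98) + 638896/j(1908) = 86970/(-1779) + 638896/((14*1908)) = 86970*(-1/1779) + 638896/26712 = -28990/593 + 638896*(1/26712) = -28990/593 + 79862/3339 = -49439444/1980027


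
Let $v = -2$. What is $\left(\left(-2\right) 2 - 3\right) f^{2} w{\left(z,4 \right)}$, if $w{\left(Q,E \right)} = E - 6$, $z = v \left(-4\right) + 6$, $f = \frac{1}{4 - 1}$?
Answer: $\frac{14}{9} \approx 1.5556$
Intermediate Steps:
$f = \frac{1}{3} \approx 0.33333$
$z = 14$ ($z = \left(-2\right) \left(-4\right) + 6 = 8 + 6 = 14$)
$w{\left(Q,E \right)} = -6 + E$ ($w{\left(Q,E \right)} = E - 6 = -6 + E$)
$\left(\left(-2\right) 2 - 3\right) f^{2} w{\left(z,4 \right)} = \frac{\left(-2\right) 2 - 3}{9} \left(-6 + 4\right) = \left(-4 - 3\right) \frac{1}{9} \left(-2\right) = \left(-7\right) \frac{1}{9} \left(-2\right) = \left(- \frac{7}{9}\right) \left(-2\right) = \frac{14}{9}$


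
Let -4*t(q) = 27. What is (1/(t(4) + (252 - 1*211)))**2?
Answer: 16/18769 ≈ 0.00085247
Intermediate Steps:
t(q) = -27/4 (t(q) = -1/4*27 = -27/4)
(1/(t(4) + (252 - 1*211)))**2 = (1/(-27/4 + (252 - 1*211)))**2 = (1/(-27/4 + (252 - 211)))**2 = (1/(-27/4 + 41))**2 = (1/(137/4))**2 = (4/137)**2 = 16/18769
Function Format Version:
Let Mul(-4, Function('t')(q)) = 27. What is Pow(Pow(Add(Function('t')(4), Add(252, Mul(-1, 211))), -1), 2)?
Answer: Rational(16, 18769) ≈ 0.00085247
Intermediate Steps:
Function('t')(q) = Rational(-27, 4) (Function('t')(q) = Mul(Rational(-1, 4), 27) = Rational(-27, 4))
Pow(Pow(Add(Function('t')(4), Add(252, Mul(-1, 211))), -1), 2) = Pow(Pow(Add(Rational(-27, 4), Add(252, Mul(-1, 211))), -1), 2) = Pow(Pow(Add(Rational(-27, 4), Add(252, -211)), -1), 2) = Pow(Pow(Add(Rational(-27, 4), 41), -1), 2) = Pow(Pow(Rational(137, 4), -1), 2) = Pow(Rational(4, 137), 2) = Rational(16, 18769)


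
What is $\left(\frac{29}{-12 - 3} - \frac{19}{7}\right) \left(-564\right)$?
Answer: $\frac{91744}{35} \approx 2621.3$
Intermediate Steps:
$\left(\frac{29}{-12 - 3} - \frac{19}{7}\right) \left(-564\right) = \left(\frac{29}{-15} - \frac{19}{7}\right) \left(-564\right) = \left(29 \left(- \frac{1}{15}\right) - \frac{19}{7}\right) \left(-564\right) = \left(- \frac{29}{15} - \frac{19}{7}\right) \left(-564\right) = \left(- \frac{488}{105}\right) \left(-564\right) = \frac{91744}{35}$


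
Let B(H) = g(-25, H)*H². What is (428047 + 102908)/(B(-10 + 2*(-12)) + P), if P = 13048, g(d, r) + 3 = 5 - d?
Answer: 106191/8852 ≈ 11.996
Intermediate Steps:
g(d, r) = 2 - d (g(d, r) = -3 + (5 - d) = 2 - d)
B(H) = 27*H² (B(H) = (2 - 1*(-25))*H² = (2 + 25)*H² = 27*H²)
(428047 + 102908)/(B(-10 + 2*(-12)) + P) = (428047 + 102908)/(27*(-10 + 2*(-12))² + 13048) = 530955/(27*(-10 - 24)² + 13048) = 530955/(27*(-34)² + 13048) = 530955/(27*1156 + 13048) = 530955/(31212 + 13048) = 530955/44260 = 530955*(1/44260) = 106191/8852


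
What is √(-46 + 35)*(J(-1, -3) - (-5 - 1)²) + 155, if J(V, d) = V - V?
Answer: 155 - 36*I*√11 ≈ 155.0 - 119.4*I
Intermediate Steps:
J(V, d) = 0
√(-46 + 35)*(J(-1, -3) - (-5 - 1)²) + 155 = √(-46 + 35)*(0 - (-5 - 1)²) + 155 = √(-11)*(0 - 1*(-6)²) + 155 = (I*√11)*(0 - 1*36) + 155 = (I*√11)*(0 - 36) + 155 = (I*√11)*(-36) + 155 = -36*I*√11 + 155 = 155 - 36*I*√11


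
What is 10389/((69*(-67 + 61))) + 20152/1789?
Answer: -3414331/246882 ≈ -13.830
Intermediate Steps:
10389/((69*(-67 + 61))) + 20152/1789 = 10389/((69*(-6))) + 20152*(1/1789) = 10389/(-414) + 20152/1789 = 10389*(-1/414) + 20152/1789 = -3463/138 + 20152/1789 = -3414331/246882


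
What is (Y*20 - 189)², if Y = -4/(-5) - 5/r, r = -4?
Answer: 21904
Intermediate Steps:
Y = 41/20 (Y = -4/(-5) - 5/(-4) = -4*(-⅕) - 5*(-¼) = ⅘ + 5/4 = 41/20 ≈ 2.0500)
(Y*20 - 189)² = ((41/20)*20 - 189)² = (41 - 189)² = (-148)² = 21904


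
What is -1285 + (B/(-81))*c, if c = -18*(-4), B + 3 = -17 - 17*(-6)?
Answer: -12221/9 ≈ -1357.9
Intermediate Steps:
B = 82 (B = -3 + (-17 - 17*(-6)) = -3 + (-17 + 102) = -3 + 85 = 82)
c = 72
-1285 + (B/(-81))*c = -1285 + (82/(-81))*72 = -1285 + (82*(-1/81))*72 = -1285 - 82/81*72 = -1285 - 656/9 = -12221/9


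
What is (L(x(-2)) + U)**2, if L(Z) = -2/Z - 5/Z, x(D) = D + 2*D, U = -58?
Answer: 116281/36 ≈ 3230.0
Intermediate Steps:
x(D) = 3*D
L(Z) = -7/Z
(L(x(-2)) + U)**2 = (-7/(3*(-2)) - 58)**2 = (-7/(-6) - 58)**2 = (-7*(-1/6) - 58)**2 = (7/6 - 58)**2 = (-341/6)**2 = 116281/36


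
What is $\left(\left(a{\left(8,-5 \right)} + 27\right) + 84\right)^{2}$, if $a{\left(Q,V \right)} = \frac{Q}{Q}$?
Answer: $12544$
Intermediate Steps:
$a{\left(Q,V \right)} = 1$
$\left(\left(a{\left(8,-5 \right)} + 27\right) + 84\right)^{2} = \left(\left(1 + 27\right) + 84\right)^{2} = \left(28 + 84\right)^{2} = 112^{2} = 12544$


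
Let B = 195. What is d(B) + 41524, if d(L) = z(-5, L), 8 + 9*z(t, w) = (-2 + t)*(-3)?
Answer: 373729/9 ≈ 41525.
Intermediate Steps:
z(t, w) = -2/9 - t/3 (z(t, w) = -8/9 + ((-2 + t)*(-3))/9 = -8/9 + (6 - 3*t)/9 = -8/9 + (⅔ - t/3) = -2/9 - t/3)
d(L) = 13/9 (d(L) = -2/9 - ⅓*(-5) = -2/9 + 5/3 = 13/9)
d(B) + 41524 = 13/9 + 41524 = 373729/9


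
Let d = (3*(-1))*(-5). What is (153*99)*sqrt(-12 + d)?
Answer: 15147*sqrt(3) ≈ 26235.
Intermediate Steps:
d = 15 (d = -3*(-5) = 15)
(153*99)*sqrt(-12 + d) = (153*99)*sqrt(-12 + 15) = 15147*sqrt(3)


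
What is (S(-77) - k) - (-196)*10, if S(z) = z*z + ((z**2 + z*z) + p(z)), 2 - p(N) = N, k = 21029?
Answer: -1203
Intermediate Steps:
p(N) = 2 - N
S(z) = 2 - z + 3*z**2 (S(z) = z*z + ((z**2 + z*z) + (2 - z)) = z**2 + ((z**2 + z**2) + (2 - z)) = z**2 + (2*z**2 + (2 - z)) = z**2 + (2 - z + 2*z**2) = 2 - z + 3*z**2)
(S(-77) - k) - (-196)*10 = ((2 - 1*(-77) + 3*(-77)**2) - 1*21029) - (-196)*10 = ((2 + 77 + 3*5929) - 21029) - 1*(-1960) = ((2 + 77 + 17787) - 21029) + 1960 = (17866 - 21029) + 1960 = -3163 + 1960 = -1203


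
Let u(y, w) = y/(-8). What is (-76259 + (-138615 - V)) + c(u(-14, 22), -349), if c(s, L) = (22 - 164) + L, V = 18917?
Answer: -234282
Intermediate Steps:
u(y, w) = -y/8 (u(y, w) = y*(-1/8) = -y/8)
c(s, L) = -142 + L
(-76259 + (-138615 - V)) + c(u(-14, 22), -349) = (-76259 + (-138615 - 1*18917)) + (-142 - 349) = (-76259 + (-138615 - 18917)) - 491 = (-76259 - 157532) - 491 = -233791 - 491 = -234282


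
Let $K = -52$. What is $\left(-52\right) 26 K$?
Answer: $70304$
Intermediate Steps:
$\left(-52\right) 26 K = \left(-52\right) 26 \left(-52\right) = \left(-1352\right) \left(-52\right) = 70304$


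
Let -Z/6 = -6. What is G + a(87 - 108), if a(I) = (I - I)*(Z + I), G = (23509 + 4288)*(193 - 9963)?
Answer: -271576690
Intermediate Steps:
Z = 36 (Z = -6*(-6) = 36)
G = -271576690 (G = 27797*(-9770) = -271576690)
a(I) = 0 (a(I) = (I - I)*(36 + I) = 0*(36 + I) = 0)
G + a(87 - 108) = -271576690 + 0 = -271576690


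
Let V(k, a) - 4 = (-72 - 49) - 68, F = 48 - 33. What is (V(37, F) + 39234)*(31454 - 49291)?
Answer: -696517013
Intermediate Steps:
F = 15
V(k, a) = -185 (V(k, a) = 4 + ((-72 - 49) - 68) = 4 + (-121 - 68) = 4 - 189 = -185)
(V(37, F) + 39234)*(31454 - 49291) = (-185 + 39234)*(31454 - 49291) = 39049*(-17837) = -696517013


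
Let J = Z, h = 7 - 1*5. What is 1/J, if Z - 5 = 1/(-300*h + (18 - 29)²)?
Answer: 479/2394 ≈ 0.20008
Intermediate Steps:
h = 2 (h = 7 - 5 = 2)
Z = 2394/479 (Z = 5 + 1/(-300*2 + (18 - 29)²) = 5 + 1/(-600 + (-11)²) = 5 + 1/(-600 + 121) = 5 + 1/(-479) = 5 - 1/479 = 2394/479 ≈ 4.9979)
J = 2394/479 ≈ 4.9979
1/J = 1/(2394/479) = 479/2394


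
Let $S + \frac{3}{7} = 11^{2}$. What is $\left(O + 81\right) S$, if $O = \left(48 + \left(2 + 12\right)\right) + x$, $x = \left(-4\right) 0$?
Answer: $\frac{120692}{7} \approx 17242.0$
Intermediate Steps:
$x = 0$
$S = \frac{844}{7}$ ($S = - \frac{3}{7} + 11^{2} = - \frac{3}{7} + 121 = \frac{844}{7} \approx 120.57$)
$O = 62$ ($O = \left(48 + \left(2 + 12\right)\right) + 0 = \left(48 + 14\right) + 0 = 62 + 0 = 62$)
$\left(O + 81\right) S = \left(62 + 81\right) \frac{844}{7} = 143 \cdot \frac{844}{7} = \frac{120692}{7}$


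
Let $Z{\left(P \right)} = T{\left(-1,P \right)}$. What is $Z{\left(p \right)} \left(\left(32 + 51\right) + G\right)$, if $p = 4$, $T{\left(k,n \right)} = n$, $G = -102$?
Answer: $-76$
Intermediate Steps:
$Z{\left(P \right)} = P$
$Z{\left(p \right)} \left(\left(32 + 51\right) + G\right) = 4 \left(\left(32 + 51\right) - 102\right) = 4 \left(83 - 102\right) = 4 \left(-19\right) = -76$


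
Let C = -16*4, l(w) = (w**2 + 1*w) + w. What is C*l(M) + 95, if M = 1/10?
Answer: 2039/25 ≈ 81.560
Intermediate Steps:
M = 1/10 ≈ 0.10000
l(w) = w**2 + 2*w (l(w) = (w**2 + w) + w = (w + w**2) + w = w**2 + 2*w)
C = -64
C*l(M) + 95 = -32*(2 + 1/10)/5 + 95 = -32*21/(5*10) + 95 = -64*21/100 + 95 = -336/25 + 95 = 2039/25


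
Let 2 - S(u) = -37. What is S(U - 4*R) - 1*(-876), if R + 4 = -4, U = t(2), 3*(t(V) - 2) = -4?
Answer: 915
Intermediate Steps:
t(V) = ⅔ (t(V) = 2 + (⅓)*(-4) = 2 - 4/3 = ⅔)
U = ⅔ ≈ 0.66667
R = -8 (R = -4 - 4 = -8)
S(u) = 39 (S(u) = 2 - 1*(-37) = 2 + 37 = 39)
S(U - 4*R) - 1*(-876) = 39 - 1*(-876) = 39 + 876 = 915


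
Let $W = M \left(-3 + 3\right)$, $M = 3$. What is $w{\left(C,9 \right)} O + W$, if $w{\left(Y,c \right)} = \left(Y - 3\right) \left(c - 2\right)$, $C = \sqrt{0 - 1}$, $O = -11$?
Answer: $231 - 77 i \approx 231.0 - 77.0 i$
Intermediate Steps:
$C = i$ ($C = \sqrt{-1} = i \approx 1.0 i$)
$W = 0$ ($W = 3 \left(-3 + 3\right) = 3 \cdot 0 = 0$)
$w{\left(Y,c \right)} = \left(-3 + Y\right) \left(-2 + c\right)$
$w{\left(C,9 \right)} O + W = \left(6 - 27 - 2 i + i 9\right) \left(-11\right) + 0 = \left(6 - 27 - 2 i + 9 i\right) \left(-11\right) + 0 = \left(-21 + 7 i\right) \left(-11\right) + 0 = \left(231 - 77 i\right) + 0 = 231 - 77 i$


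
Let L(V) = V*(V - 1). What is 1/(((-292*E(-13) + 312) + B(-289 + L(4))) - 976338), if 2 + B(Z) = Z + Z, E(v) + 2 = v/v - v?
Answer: -1/980086 ≈ -1.0203e-6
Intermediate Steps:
L(V) = V*(-1 + V)
E(v) = -1 - v (E(v) = -2 + (v/v - v) = -2 + (1 - v) = -1 - v)
B(Z) = -2 + 2*Z (B(Z) = -2 + (Z + Z) = -2 + 2*Z)
1/(((-292*E(-13) + 312) + B(-289 + L(4))) - 976338) = 1/(((-292*(-1 - 1*(-13)) + 312) + (-2 + 2*(-289 + 4*(-1 + 4)))) - 976338) = 1/(((-292*(-1 + 13) + 312) + (-2 + 2*(-289 + 4*3))) - 976338) = 1/(((-292*12 + 312) + (-2 + 2*(-289 + 12))) - 976338) = 1/(((-3504 + 312) + (-2 + 2*(-277))) - 976338) = 1/((-3192 + (-2 - 554)) - 976338) = 1/((-3192 - 556) - 976338) = 1/(-3748 - 976338) = 1/(-980086) = -1/980086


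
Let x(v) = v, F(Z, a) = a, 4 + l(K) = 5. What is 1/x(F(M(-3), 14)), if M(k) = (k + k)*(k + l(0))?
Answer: 1/14 ≈ 0.071429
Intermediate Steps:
l(K) = 1 (l(K) = -4 + 5 = 1)
M(k) = 2*k*(1 + k) (M(k) = (k + k)*(k + 1) = (2*k)*(1 + k) = 2*k*(1 + k))
1/x(F(M(-3), 14)) = 1/14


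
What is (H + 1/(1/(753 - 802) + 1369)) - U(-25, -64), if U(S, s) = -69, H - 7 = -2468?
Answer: -160455311/67080 ≈ -2392.0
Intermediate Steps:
H = -2461 (H = 7 - 2468 = -2461)
(H + 1/(1/(753 - 802) + 1369)) - U(-25, -64) = (-2461 + 1/(1/(753 - 802) + 1369)) - 1*(-69) = (-2461 + 1/(1/(-49) + 1369)) + 69 = (-2461 + 1/(-1/49 + 1369)) + 69 = (-2461 + 1/(67080/49)) + 69 = (-2461 + 49/67080) + 69 = -165083831/67080 + 69 = -160455311/67080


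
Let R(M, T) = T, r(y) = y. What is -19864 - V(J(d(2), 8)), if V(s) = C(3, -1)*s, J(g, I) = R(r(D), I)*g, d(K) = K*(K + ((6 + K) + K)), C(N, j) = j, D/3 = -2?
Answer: -19672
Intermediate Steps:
D = -6 (D = 3*(-2) = -6)
d(K) = K*(6 + 3*K) (d(K) = K*(K + (6 + 2*K)) = K*(6 + 3*K))
J(g, I) = I*g
V(s) = -s
-19864 - V(J(d(2), 8)) = -19864 - (-1)*8*(3*2*(2 + 2)) = -19864 - (-1)*8*(3*2*4) = -19864 - (-1)*8*24 = -19864 - (-1)*192 = -19864 - 1*(-192) = -19864 + 192 = -19672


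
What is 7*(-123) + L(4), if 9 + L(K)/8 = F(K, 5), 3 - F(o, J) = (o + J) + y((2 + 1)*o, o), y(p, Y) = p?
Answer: -1077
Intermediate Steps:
F(o, J) = 3 - J - 4*o (F(o, J) = 3 - ((o + J) + (2 + 1)*o) = 3 - ((J + o) + 3*o) = 3 - (J + 4*o) = 3 + (-J - 4*o) = 3 - J - 4*o)
L(K) = -88 - 32*K (L(K) = -72 + 8*(3 - 1*5 - 4*K) = -72 + 8*(3 - 5 - 4*K) = -72 + 8*(-2 - 4*K) = -72 + (-16 - 32*K) = -88 - 32*K)
7*(-123) + L(4) = 7*(-123) + (-88 - 32*4) = -861 + (-88 - 128) = -861 - 216 = -1077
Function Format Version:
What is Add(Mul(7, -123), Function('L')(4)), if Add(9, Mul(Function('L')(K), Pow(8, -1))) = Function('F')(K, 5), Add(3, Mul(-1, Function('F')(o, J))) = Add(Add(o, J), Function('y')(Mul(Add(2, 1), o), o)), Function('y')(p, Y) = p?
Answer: -1077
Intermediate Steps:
Function('F')(o, J) = Add(3, Mul(-1, J), Mul(-4, o)) (Function('F')(o, J) = Add(3, Mul(-1, Add(Add(o, J), Mul(Add(2, 1), o)))) = Add(3, Mul(-1, Add(Add(J, o), Mul(3, o)))) = Add(3, Mul(-1, Add(J, Mul(4, o)))) = Add(3, Add(Mul(-1, J), Mul(-4, o))) = Add(3, Mul(-1, J), Mul(-4, o)))
Function('L')(K) = Add(-88, Mul(-32, K)) (Function('L')(K) = Add(-72, Mul(8, Add(3, Mul(-1, 5), Mul(-4, K)))) = Add(-72, Mul(8, Add(3, -5, Mul(-4, K)))) = Add(-72, Mul(8, Add(-2, Mul(-4, K)))) = Add(-72, Add(-16, Mul(-32, K))) = Add(-88, Mul(-32, K)))
Add(Mul(7, -123), Function('L')(4)) = Add(Mul(7, -123), Add(-88, Mul(-32, 4))) = Add(-861, Add(-88, -128)) = Add(-861, -216) = -1077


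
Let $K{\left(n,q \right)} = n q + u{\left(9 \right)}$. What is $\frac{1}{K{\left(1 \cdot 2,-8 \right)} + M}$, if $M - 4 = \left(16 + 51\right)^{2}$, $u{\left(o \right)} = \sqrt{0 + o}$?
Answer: $\frac{1}{4480} \approx 0.00022321$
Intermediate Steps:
$u{\left(o \right)} = \sqrt{o}$
$K{\left(n,q \right)} = 3 + n q$ ($K{\left(n,q \right)} = n q + \sqrt{9} = n q + 3 = 3 + n q$)
$M = 4493$ ($M = 4 + \left(16 + 51\right)^{2} = 4 + 67^{2} = 4 + 4489 = 4493$)
$\frac{1}{K{\left(1 \cdot 2,-8 \right)} + M} = \frac{1}{\left(3 + 1 \cdot 2 \left(-8\right)\right) + 4493} = \frac{1}{\left(3 + 2 \left(-8\right)\right) + 4493} = \frac{1}{\left(3 - 16\right) + 4493} = \frac{1}{-13 + 4493} = \frac{1}{4480}$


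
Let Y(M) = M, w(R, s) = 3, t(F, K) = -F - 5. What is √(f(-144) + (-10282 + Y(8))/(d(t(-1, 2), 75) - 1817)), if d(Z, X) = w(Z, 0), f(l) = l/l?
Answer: 2*√1370477/907 ≈ 2.5814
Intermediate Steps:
t(F, K) = -5 - F
f(l) = 1
d(Z, X) = 3
√(f(-144) + (-10282 + Y(8))/(d(t(-1, 2), 75) - 1817)) = √(1 + (-10282 + 8)/(3 - 1817)) = √(1 - 10274/(-1814)) = √(1 - 10274*(-1/1814)) = √(1 + 5137/907) = √(6044/907) = 2*√1370477/907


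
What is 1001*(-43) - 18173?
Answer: -61216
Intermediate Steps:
1001*(-43) - 18173 = -43043 - 18173 = -61216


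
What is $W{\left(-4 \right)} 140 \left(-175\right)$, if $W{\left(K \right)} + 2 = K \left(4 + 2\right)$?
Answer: $637000$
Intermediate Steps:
$W{\left(K \right)} = -2 + 6 K$ ($W{\left(K \right)} = -2 + K \left(4 + 2\right) = -2 + K 6 = -2 + 6 K$)
$W{\left(-4 \right)} 140 \left(-175\right) = \left(-2 + 6 \left(-4\right)\right) 140 \left(-175\right) = \left(-2 - 24\right) 140 \left(-175\right) = \left(-26\right) 140 \left(-175\right) = \left(-3640\right) \left(-175\right) = 637000$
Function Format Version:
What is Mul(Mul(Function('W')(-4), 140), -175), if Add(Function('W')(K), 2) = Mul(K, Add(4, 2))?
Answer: 637000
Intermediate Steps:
Function('W')(K) = Add(-2, Mul(6, K)) (Function('W')(K) = Add(-2, Mul(K, Add(4, 2))) = Add(-2, Mul(K, 6)) = Add(-2, Mul(6, K)))
Mul(Mul(Function('W')(-4), 140), -175) = Mul(Mul(Add(-2, Mul(6, -4)), 140), -175) = Mul(Mul(Add(-2, -24), 140), -175) = Mul(Mul(-26, 140), -175) = Mul(-3640, -175) = 637000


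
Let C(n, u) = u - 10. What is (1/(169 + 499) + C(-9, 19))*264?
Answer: 396858/167 ≈ 2376.4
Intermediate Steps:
C(n, u) = -10 + u
(1/(169 + 499) + C(-9, 19))*264 = (1/(169 + 499) + (-10 + 19))*264 = (1/668 + 9)*264 = (6013/668)*264 = 396858/167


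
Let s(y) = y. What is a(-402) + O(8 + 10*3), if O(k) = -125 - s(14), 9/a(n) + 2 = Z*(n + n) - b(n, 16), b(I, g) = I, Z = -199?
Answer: -22295035/160396 ≈ -139.00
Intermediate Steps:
a(n) = 9/(-2 - 399*n) (a(n) = 9/(-2 + (-199*(n + n) - n)) = 9/(-2 + (-398*n - n)) = 9/(-2 - 399*n))
O(k) = -139 (O(k) = -125 - 1*14 = -125 - 14 = -139)
a(-402) + O(8 + 10*3) = -9/(2 + 399*(-402)) - 139 = -9/(2 - 160398) - 139 = -9/(-160396) - 139 = -9*(-1/160396) - 139 = 9/160396 - 139 = -22295035/160396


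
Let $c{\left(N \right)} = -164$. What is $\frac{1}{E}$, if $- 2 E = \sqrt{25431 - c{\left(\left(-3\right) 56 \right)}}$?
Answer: $- \frac{2 \sqrt{25595}}{25595} \approx -0.012501$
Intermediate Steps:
$E = - \frac{\sqrt{25595}}{2}$ ($E = - \frac{\sqrt{25431 - -164}}{2} = - \frac{\sqrt{25431 + 164}}{2} = - \frac{\sqrt{25595}}{2} \approx -79.992$)
$\frac{1}{E} = \frac{1}{\left(- \frac{1}{2}\right) \sqrt{25595}} = - \frac{2 \sqrt{25595}}{25595}$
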